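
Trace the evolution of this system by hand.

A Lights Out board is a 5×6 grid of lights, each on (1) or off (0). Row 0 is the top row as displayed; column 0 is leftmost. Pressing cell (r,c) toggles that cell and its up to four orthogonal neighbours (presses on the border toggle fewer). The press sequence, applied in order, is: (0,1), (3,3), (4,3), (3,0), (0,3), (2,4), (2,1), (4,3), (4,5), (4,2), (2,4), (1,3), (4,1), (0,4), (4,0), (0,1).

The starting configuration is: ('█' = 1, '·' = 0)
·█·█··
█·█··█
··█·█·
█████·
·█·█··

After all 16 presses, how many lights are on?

t=0: ·█·█··
█·█··█
··█·█·
█████·
·█·█··
t=1: █·██··
███··█
··█·█·
█████·
·█·█··
t=2: █·██··
███··█
··███·
██····
·█····
t=3: █·██··
███··█
··███·
██·█··
·████·
t=4: █·██··
███··█
█·███·
···█··
█████·
t=5: █···█·
████·█
█·███·
···█··
█████·
t=6: █···█·
██████
█·█··█
···██·
█████·
t=7: █···█·
█·████
·█···█
·█·██·
█████·
t=8: █···█·
█·████
·█···█
·█··█·
██····
t=9: █···█·
█·████
·█···█
·█··██
██··██
t=10: █···█·
█·████
·█···█
·██·██
█·████
t=11: █···█·
█·██·█
·█·██·
·██··█
█·████
t=12: █··██·
█···██
·█··█·
·██··█
█·████
t=13: █··██·
█···██
·█··█·
··█··█
·█·███
t=14: █····█
█····█
·█··█·
··█··█
·█·███
t=15: █····█
█····█
·█··█·
█·█··█
█··███
t=16: ·██··█
██···█
·█··█·
█·█··█
█··███

15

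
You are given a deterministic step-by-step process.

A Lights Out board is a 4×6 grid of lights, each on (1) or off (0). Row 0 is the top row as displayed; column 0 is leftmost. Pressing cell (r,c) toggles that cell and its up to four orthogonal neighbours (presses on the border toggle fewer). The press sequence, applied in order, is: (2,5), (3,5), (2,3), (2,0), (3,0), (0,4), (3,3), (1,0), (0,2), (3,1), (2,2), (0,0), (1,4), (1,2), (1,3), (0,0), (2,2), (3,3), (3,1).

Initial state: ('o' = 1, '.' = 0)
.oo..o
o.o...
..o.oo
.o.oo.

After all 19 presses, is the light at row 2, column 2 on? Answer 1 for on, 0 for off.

t=0: .oo..o
o.o...
..o.oo
.o.oo.
t=1: .oo..o
o.o..o
..o...
.o.ooo
t=2: .oo..o
o.o..o
..o..o
.o.o..
t=3: .oo..o
o.oo.o
...ooo
.o....
t=4: .oo..o
..oo.o
oo.ooo
oo....
t=5: .oo..o
..oo.o
.o.ooo
......
t=6: .oooo.
..oooo
.o.ooo
......
t=7: .oooo.
..oooo
.o..oo
..ooo.
t=8: ooooo.
oooooo
oo..oo
..ooo.
t=9: o...o.
oo.ooo
oo..oo
..ooo.
t=10: o...o.
oo.ooo
o...oo
oo.oo.
t=11: o...o.
oooooo
oooooo
ooooo.
t=12: .o..o.
.ooooo
oooooo
ooooo.
t=13: .o....
.oo...
oooo.o
ooooo.
t=14: .oo...
...o..
oo.o.o
ooooo.
t=15: .ooo..
..o.o.
oo...o
ooooo.
t=16: o.oo..
o.o.o.
oo...o
ooooo.
t=17: o.oo..
o...o.
o.oo.o
oo.oo.
t=18: o.oo..
o...o.
o.o..o
ooo...
t=19: o.oo..
o...o.
ooo..o
......

1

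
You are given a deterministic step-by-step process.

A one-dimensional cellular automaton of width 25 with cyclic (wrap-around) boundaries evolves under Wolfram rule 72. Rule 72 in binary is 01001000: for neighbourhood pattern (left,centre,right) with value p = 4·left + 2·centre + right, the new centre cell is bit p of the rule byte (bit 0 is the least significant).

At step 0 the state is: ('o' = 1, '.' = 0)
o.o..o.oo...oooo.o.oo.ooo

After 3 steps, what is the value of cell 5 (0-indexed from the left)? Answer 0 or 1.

step 0: o.o..o.oo...oooo.o.oo.ooo
step 1: o......oo...o..o...oo.o..
step 2: .......oo..........oo....
step 3: .......oo..........oo....

0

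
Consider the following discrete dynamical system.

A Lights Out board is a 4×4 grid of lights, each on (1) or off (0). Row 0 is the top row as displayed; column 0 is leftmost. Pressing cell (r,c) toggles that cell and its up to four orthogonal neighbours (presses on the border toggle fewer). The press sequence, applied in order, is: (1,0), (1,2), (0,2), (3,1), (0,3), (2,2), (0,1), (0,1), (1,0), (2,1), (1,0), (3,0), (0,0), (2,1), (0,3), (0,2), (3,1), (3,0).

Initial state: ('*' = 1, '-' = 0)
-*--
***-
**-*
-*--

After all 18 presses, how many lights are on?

7

gen 0: -*--
***-
**-*
-*--
gen 1: **--
--*-
-*-*
-*--
gen 2: ***-
-*-*
-***
-*--
gen 3: *--*
-***
-***
-*--
gen 4: *--*
-***
--**
*-*-
gen 5: *-*-
-**-
--**
*-*-
gen 6: *-*-
-*--
-*--
*---
gen 7: -*--
----
-*--
*---
gen 8: *-*-
-*--
-*--
*---
gen 9: --*-
*---
**--
*---
gen 10: --*-
**--
--*-
**--
gen 11: *-*-
----
*-*-
**--
gen 12: *-*-
----
--*-
----
gen 13: -**-
*---
--*-
----
gen 14: -**-
**--
**--
-*--
gen 15: -*-*
**-*
**--
-*--
gen 16: --*-
****
**--
-*--
gen 17: --*-
****
*---
*-*-
gen 18: --*-
****
----
-**-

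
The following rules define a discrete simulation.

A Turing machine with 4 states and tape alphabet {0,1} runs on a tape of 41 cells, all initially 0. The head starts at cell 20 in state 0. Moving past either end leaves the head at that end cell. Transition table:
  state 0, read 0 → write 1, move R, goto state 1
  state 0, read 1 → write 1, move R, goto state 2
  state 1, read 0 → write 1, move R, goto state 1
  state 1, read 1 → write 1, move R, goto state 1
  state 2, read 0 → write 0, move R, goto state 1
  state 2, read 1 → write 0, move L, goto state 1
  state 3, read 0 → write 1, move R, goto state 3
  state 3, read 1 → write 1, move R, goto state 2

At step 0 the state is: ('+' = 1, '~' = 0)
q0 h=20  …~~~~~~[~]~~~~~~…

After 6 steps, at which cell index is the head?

k=0  q0 h=20  …~~~~~~[~]~~~~~~…
k=1  q1 h=21  …~~~~~+[~]~~~~~~…
k=2  q1 h=22  …~~~~++[~]~~~~~~…
k=3  q1 h=23  …~~~+++[~]~~~~~~…
k=4  q1 h=24  …~~++++[~]~~~~~~…
k=5  q1 h=25  …~+++++[~]~~~~~~…
k=6  q1 h=26  …++++++[~]~~~~~~…

26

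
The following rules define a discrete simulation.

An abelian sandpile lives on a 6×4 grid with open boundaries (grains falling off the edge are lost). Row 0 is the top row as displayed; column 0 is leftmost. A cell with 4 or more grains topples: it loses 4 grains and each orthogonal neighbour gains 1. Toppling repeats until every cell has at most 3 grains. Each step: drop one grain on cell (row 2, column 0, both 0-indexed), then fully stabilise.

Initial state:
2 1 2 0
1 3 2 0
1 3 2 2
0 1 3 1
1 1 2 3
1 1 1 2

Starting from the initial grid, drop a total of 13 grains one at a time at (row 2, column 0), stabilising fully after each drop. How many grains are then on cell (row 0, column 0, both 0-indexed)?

[0] 2 1 2 0
1 3 2 0
1 3 2 2
0 1 3 1
1 1 2 3
1 1 1 2
[1] 2 1 2 0
1 3 2 0
2 3 2 2
0 1 3 1
1 1 2 3
1 1 1 2
[2] 2 1 2 0
1 3 2 0
3 3 2 2
0 1 3 1
1 1 2 3
1 1 1 2
[3] 2 2 2 0
3 0 3 0
1 1 3 2
1 2 3 1
1 1 2 3
1 1 1 2
[4] 2 2 2 0
3 0 3 0
2 1 3 2
1 2 3 1
1 1 2 3
1 1 1 2
[5] 2 2 2 0
3 0 3 0
3 1 3 2
1 2 3 1
1 1 2 3
1 1 1 2
[6] 3 2 2 0
0 1 3 0
1 2 3 2
2 2 3 1
1 1 2 3
1 1 1 2
[7] 3 2 2 0
0 1 3 0
2 2 3 2
2 2 3 1
1 1 2 3
1 1 1 2
[8] 3 2 2 0
0 1 3 0
3 2 3 2
2 2 3 1
1 1 2 3
1 1 1 2
[9] 3 2 2 0
1 1 3 0
0 3 3 2
3 2 3 1
1 1 2 3
1 1 1 2
[10] 3 2 2 0
1 1 3 0
1 3 3 2
3 2 3 1
1 1 2 3
1 1 1 2
[11] 3 2 2 0
1 1 3 0
2 3 3 2
3 2 3 1
1 1 2 3
1 1 1 2
[12] 3 2 2 0
1 1 3 0
3 3 3 2
3 2 3 1
1 1 2 3
1 1 1 2
[13] 3 2 3 0
2 3 0 1
2 2 2 3
1 1 1 2
2 2 3 3
1 1 1 2

3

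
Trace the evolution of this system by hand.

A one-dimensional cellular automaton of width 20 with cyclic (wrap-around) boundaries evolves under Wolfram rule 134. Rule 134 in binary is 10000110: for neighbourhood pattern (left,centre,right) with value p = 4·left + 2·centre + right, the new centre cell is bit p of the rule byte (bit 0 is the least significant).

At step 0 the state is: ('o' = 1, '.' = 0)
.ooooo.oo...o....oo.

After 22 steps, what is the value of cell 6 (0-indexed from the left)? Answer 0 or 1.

0

gen 0: .ooooo.oo...o....oo.
gen 1: o.ooo......oo...o...
gen 2: o..o......o....oo..o
gen 3: ..oo.....oo...o...o.
gen 4: .o......o....oo..oo.
gen 5: oo.....oo...o...o...
gen 6: ......o....oo..oo..o
gen 7: .....oo...o...o...oo
gen 8: ....o....oo..oo..o..
gen 9: ...oo...o...o...oo..
gen 10: ..o....oo..oo..o....
gen 11: .oo...o...o...oo....
gen 12: o....oo..oo..o......
gen 13: o...o...o...oo.....o
gen 14: ...oo..oo..o......o.
gen 15: ..o...o...oo.....oo.
gen 16: .oo..oo..o......o...
gen 17: o...o...oo.....oo...
gen 18: o..oo..o......o....o
gen 19: ..o...oo.....oo...o.
gen 20: .oo..o......o....oo.
gen 21: o...oo.....oo...o...
gen 22: o..o......o....oo..o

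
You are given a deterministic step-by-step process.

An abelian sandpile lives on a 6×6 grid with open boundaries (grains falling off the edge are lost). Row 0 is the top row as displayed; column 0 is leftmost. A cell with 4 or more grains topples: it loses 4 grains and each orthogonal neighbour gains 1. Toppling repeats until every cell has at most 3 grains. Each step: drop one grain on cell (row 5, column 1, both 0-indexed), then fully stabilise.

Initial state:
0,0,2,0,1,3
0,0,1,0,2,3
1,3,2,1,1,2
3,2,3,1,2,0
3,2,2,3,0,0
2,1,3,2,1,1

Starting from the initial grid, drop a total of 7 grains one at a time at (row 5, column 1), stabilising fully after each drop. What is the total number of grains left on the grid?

52

[0] 0,0,2,0,1,3
0,0,1,0,2,3
1,3,2,1,1,2
3,2,3,1,2,0
3,2,2,3,0,0
2,1,3,2,1,1
[1] 0,0,2,0,1,3
0,0,1,0,2,3
1,3,2,1,1,2
3,2,3,1,2,0
3,2,2,3,0,0
2,2,3,2,1,1
[2] 0,0,2,0,1,3
0,0,1,0,2,3
1,3,2,1,1,2
3,2,3,1,2,0
3,2,2,3,0,0
2,3,3,2,1,1
[3] 0,0,2,0,1,3
0,0,1,0,2,3
1,3,2,1,1,2
3,2,3,1,2,0
3,3,3,3,0,0
3,1,0,3,1,1
[4] 0,0,2,0,1,3
0,0,1,0,2,3
1,3,2,1,1,2
3,2,3,1,2,0
3,3,3,3,0,0
3,2,0,3,1,1
[5] 0,0,2,0,1,3
0,0,1,0,2,3
1,3,2,1,1,2
3,2,3,1,2,0
3,3,3,3,0,0
3,3,0,3,1,1
[6] 0,0,2,0,1,3
0,1,2,0,2,3
3,1,0,2,1,2
1,2,2,3,2,0
2,3,2,1,1,0
1,2,3,0,2,1
[7] 0,0,2,0,1,3
0,1,2,0,2,3
3,1,0,2,1,2
1,2,2,3,2,0
2,3,2,1,1,0
1,3,3,0,2,1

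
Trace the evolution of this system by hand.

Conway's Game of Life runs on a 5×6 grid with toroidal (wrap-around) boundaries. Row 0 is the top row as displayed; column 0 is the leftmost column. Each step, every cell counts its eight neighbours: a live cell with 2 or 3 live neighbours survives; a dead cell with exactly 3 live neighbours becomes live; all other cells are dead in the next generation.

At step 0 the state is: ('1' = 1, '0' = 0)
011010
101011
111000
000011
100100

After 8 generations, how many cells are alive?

k=0  011010
101011
111000
000011
100100
k=1  001010
000010
001000
001111
111100
k=2  001011
000000
001001
100011
100000
k=3  000001
000111
100011
110010
110100
k=4  001101
000100
010000
001110
011010
k=5  010000
000110
000010
000010
010001
k=6  101010
000110
000011
000011
100000
k=7  010010
000000
000000
100010
110110
k=8  111111
000000
000000
110110
111110

15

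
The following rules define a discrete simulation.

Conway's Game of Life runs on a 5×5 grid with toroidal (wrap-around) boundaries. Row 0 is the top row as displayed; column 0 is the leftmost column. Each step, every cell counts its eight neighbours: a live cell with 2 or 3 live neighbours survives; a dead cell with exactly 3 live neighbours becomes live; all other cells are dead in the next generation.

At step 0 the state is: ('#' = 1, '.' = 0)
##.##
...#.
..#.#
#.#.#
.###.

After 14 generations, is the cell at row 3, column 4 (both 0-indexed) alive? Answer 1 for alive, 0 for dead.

1

0) ##.##
...#.
..#.#
#.#.#
.###.
1) ##...
.#...
###.#
#...#
.....
2) ##...
....#
..###
...##
.#..#
3) .#..#
.##.#
#.#..
.....
.####
4) ....#
..#.#
#.##.
#...#
.####
5) .#..#
###.#
#.#..
.....
.##..
6) ....#
..#.#
#.###
..#..
###..
7) ..#.#
.##..
#.#.#
.....
####.
8) ....#
..#.#
#.##.
.....
#####
9) .....
###.#
.####
.....
#####
10) .....
....#
....#
.....
#####
11) .##..
.....
.....
.##..
#####
12) ....#
.....
.....
....#
....#
13) .....
.....
.....
.....
#..##
14) ....#
.....
.....
....#
....#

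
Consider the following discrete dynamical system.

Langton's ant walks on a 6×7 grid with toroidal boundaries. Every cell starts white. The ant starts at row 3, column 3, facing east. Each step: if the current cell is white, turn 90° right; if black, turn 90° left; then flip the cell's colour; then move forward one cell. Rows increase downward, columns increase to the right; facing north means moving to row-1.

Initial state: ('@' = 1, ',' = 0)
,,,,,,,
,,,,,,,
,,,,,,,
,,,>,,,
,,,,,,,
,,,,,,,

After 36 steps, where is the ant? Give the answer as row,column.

3,6

t=0: ,,,,,,,
,,,,,,,
,,,,,,,
,,,>,,,
,,,,,,,
,,,,,,,
t=1: ,,,,,,,
,,,,,,,
,,,,,,,
,,,@,,,
,,,v,,,
,,,,,,,
t=2: ,,,,,,,
,,,,,,,
,,,,,,,
,,,@,,,
,,<@,,,
,,,,,,,
t=3: ,,,,,,,
,,,,,,,
,,,,,,,
,,^@,,,
,,@@,,,
,,,,,,,
t=4: ,,,,,,,
,,,,,,,
,,,,,,,
,,@>,,,
,,@@,,,
,,,,,,,
t=5: ,,,,,,,
,,,,,,,
,,,^,,,
,,@,,,,
,,@@,,,
,,,,,,,
t=6: ,,,,,,,
,,,,,,,
,,,@>,,
,,@,,,,
,,@@,,,
,,,,,,,
t=7: ,,,,,,,
,,,,,,,
,,,@@,,
,,@,v,,
,,@@,,,
,,,,,,,
t=8: ,,,,,,,
,,,,,,,
,,,@@,,
,,@<@,,
,,@@,,,
,,,,,,,
t=9: ,,,,,,,
,,,,,,,
,,,^@,,
,,@@@,,
,,@@,,,
,,,,,,,
t=10: ,,,,,,,
,,,,,,,
,,<,@,,
,,@@@,,
,,@@,,,
,,,,,,,
t=11: ,,,,,,,
,,^,,,,
,,@,@,,
,,@@@,,
,,@@,,,
,,,,,,,
t=12: ,,,,,,,
,,@>,,,
,,@,@,,
,,@@@,,
,,@@,,,
,,,,,,,
t=13: ,,,,,,,
,,@@,,,
,,@v@,,
,,@@@,,
,,@@,,,
,,,,,,,
t=14: ,,,,,,,
,,@@,,,
,,<@@,,
,,@@@,,
,,@@,,,
,,,,,,,
t=15: ,,,,,,,
,,@@,,,
,,,@@,,
,,v@@,,
,,@@,,,
,,,,,,,
t=16: ,,,,,,,
,,@@,,,
,,,@@,,
,,,>@,,
,,@@,,,
,,,,,,,
t=17: ,,,,,,,
,,@@,,,
,,,^@,,
,,,,@,,
,,@@,,,
,,,,,,,
t=18: ,,,,,,,
,,@@,,,
,,<,@,,
,,,,@,,
,,@@,,,
,,,,,,,
t=19: ,,,,,,,
,,^@,,,
,,@,@,,
,,,,@,,
,,@@,,,
,,,,,,,
t=20: ,,,,,,,
,<,@,,,
,,@,@,,
,,,,@,,
,,@@,,,
,,,,,,,
t=21: ,^,,,,,
,@,@,,,
,,@,@,,
,,,,@,,
,,@@,,,
,,,,,,,
t=22: ,@>,,,,
,@,@,,,
,,@,@,,
,,,,@,,
,,@@,,,
,,,,,,,
t=23: ,@@,,,,
,@v@,,,
,,@,@,,
,,,,@,,
,,@@,,,
,,,,,,,
t=24: ,@@,,,,
,<@@,,,
,,@,@,,
,,,,@,,
,,@@,,,
,,,,,,,
t=25: ,@@,,,,
,,@@,,,
,v@,@,,
,,,,@,,
,,@@,,,
,,,,,,,
t=26: ,@@,,,,
,,@@,,,
<@@,@,,
,,,,@,,
,,@@,,,
,,,,,,,
t=27: ,@@,,,,
^,@@,,,
@@@,@,,
,,,,@,,
,,@@,,,
,,,,,,,
t=28: ,@@,,,,
@>@@,,,
@@@,@,,
,,,,@,,
,,@@,,,
,,,,,,,
t=29: ,@@,,,,
@@@@,,,
@v@,@,,
,,,,@,,
,,@@,,,
,,,,,,,
t=30: ,@@,,,,
@@@@,,,
@,>,@,,
,,,,@,,
,,@@,,,
,,,,,,,
t=31: ,@@,,,,
@@^@,,,
@,,,@,,
,,,,@,,
,,@@,,,
,,,,,,,
t=32: ,@@,,,,
@<,@,,,
@,,,@,,
,,,,@,,
,,@@,,,
,,,,,,,
t=33: ,@@,,,,
@,,@,,,
@v,,@,,
,,,,@,,
,,@@,,,
,,,,,,,
t=34: ,@@,,,,
@,,@,,,
<@,,@,,
,,,,@,,
,,@@,,,
,,,,,,,
t=35: ,@@,,,,
@,,@,,,
,@,,@,,
v,,,@,,
,,@@,,,
,,,,,,,
t=36: ,@@,,,,
@,,@,,,
,@,,@,,
@,,,@,<
,,@@,,,
,,,,,,,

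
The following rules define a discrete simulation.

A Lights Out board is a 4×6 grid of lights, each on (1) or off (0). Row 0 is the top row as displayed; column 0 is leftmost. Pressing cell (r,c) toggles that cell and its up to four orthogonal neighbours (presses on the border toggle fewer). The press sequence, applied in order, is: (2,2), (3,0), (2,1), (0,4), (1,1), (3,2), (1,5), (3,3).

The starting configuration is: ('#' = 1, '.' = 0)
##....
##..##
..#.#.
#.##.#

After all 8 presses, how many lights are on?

k=0  ##....
##..##
..#.#.
#.##.#
k=1  ##....
###.##
.#.##.
#..#.#
k=2  ##....
###.##
##.##.
.#.#.#
k=3  ##....
#.#.##
..###.
...#.#
k=4  ##.###
#.#..#
..###.
...#.#
k=5  #..###
.#...#
.####.
...#.#
k=6  #..###
.#...#
.#.##.
.##..#
k=7  #..##.
.#..#.
.#.###
.##..#
k=8  #..##.
.#..#.
.#..##
.#.###

12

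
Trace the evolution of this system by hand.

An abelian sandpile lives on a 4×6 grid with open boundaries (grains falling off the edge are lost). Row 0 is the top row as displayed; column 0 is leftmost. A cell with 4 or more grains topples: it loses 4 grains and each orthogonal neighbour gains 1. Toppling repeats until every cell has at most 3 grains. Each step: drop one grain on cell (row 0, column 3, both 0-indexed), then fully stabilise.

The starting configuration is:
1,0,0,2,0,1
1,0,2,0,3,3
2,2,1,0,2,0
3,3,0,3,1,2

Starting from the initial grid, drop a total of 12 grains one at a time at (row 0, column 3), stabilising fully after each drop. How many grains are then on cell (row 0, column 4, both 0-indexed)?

3

0) 1,0,0,2,0,1
1,0,2,0,3,3
2,2,1,0,2,0
3,3,0,3,1,2
1) 1,0,0,3,0,1
1,0,2,0,3,3
2,2,1,0,2,0
3,3,0,3,1,2
2) 1,0,1,0,1,1
1,0,2,1,3,3
2,2,1,0,2,0
3,3,0,3,1,2
3) 1,0,1,1,1,1
1,0,2,1,3,3
2,2,1,0,2,0
3,3,0,3,1,2
4) 1,0,1,2,1,1
1,0,2,1,3,3
2,2,1,0,2,0
3,3,0,3,1,2
5) 1,0,1,3,1,1
1,0,2,1,3,3
2,2,1,0,2,0
3,3,0,3,1,2
6) 1,0,2,0,2,1
1,0,2,2,3,3
2,2,1,0,2,0
3,3,0,3,1,2
7) 1,0,2,1,2,1
1,0,2,2,3,3
2,2,1,0,2,0
3,3,0,3,1,2
8) 1,0,2,2,2,1
1,0,2,2,3,3
2,2,1,0,2,0
3,3,0,3,1,2
9) 1,0,2,3,2,1
1,0,2,2,3,3
2,2,1,0,2,0
3,3,0,3,1,2
10) 1,0,3,0,3,1
1,0,2,3,3,3
2,2,1,0,2,0
3,3,0,3,1,2
11) 1,0,3,1,3,1
1,0,2,3,3,3
2,2,1,0,2,0
3,3,0,3,1,2
12) 1,0,3,2,3,1
1,0,2,3,3,3
2,2,1,0,2,0
3,3,0,3,1,2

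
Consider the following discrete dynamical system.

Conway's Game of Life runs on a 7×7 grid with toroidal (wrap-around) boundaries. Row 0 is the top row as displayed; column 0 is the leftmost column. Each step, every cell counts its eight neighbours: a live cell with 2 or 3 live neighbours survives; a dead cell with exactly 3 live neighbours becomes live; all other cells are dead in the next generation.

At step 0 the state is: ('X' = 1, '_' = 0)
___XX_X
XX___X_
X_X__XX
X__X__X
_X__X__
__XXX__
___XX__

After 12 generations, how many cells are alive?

gen 0: ___XX_X
XX___X_
X_X__XX
X__X__X
_X__X__
__XXX__
___XX__
gen 1: X_XX__X
_XXX___
__X_XX_
__XXX__
XX__XX_
__X__X_
_______
gen 2: X__X___
X____XX
_____X_
__X___X
_X___XX
_X__XXX
_XXX__X
gen 3: ___XXX_
X___XX_
X____X_
X_____X
_XX_X__
_X_XX__
_X_X__X
gen 4: X_XX___
___X___
XX__XX_
X____XX
_XX_XX_
_X__XX_
X______
gen 5: _XXX___
X__X__X
XX__XX_
__XX___
_XXX___
XXXXXXX
X_XXX_X
gen 6: _____X_
___X_XX
XX__XX_
X______
_____XX
_______
_______
gen 7: ____XXX
X______
XX__XX_
XX__X__
______X
_______
_______
gen 8: _____XX
XX_____
____XX_
_X__X__
X______
_______
_____X_
gen 9: X____XX
X___X__
XX__XX_
____XX_
_______
_______
_____XX
gen 10: X___X__
____X__
XX_X___
____XXX
_______
_______
X____X_
gen 11: ____XXX
XX_XX__
X__X__X
X___XXX
_____X_
_______
______X
gen 12: ___XX_X
_XXX___
__XX___
X___X__
____XX_
_______
______X

13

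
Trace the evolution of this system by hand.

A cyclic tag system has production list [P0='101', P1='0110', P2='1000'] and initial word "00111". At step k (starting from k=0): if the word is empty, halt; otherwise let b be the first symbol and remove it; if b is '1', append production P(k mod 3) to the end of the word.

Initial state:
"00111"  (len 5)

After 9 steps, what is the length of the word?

step 0: "00111"  (len 5)
step 1: "0111"  (len 4)
step 2: "111"  (len 3)
step 3: "111000"  (len 6)
step 4: "11000101"  (len 8)
step 5: "10001010110"  (len 11)
step 6: "00010101101000"  (len 14)
step 7: "0010101101000"  (len 13)
step 8: "010101101000"  (len 12)
step 9: "10101101000"  (len 11)

11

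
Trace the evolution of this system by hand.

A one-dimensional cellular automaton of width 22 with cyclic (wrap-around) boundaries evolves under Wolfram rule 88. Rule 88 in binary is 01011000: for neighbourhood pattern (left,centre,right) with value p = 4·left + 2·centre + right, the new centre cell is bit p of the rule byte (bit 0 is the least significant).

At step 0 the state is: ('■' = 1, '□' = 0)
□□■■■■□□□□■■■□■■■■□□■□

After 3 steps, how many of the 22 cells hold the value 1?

7

0) □□■■■■□□□□■■■□■■■■□□■□
1) □□■□□■■□□□■□■□■□□■■□□■
2) ■□□■□■■■□□□□□□□■□■■■□□
3) □■□□□■□■■□□□□□□□□■□■■□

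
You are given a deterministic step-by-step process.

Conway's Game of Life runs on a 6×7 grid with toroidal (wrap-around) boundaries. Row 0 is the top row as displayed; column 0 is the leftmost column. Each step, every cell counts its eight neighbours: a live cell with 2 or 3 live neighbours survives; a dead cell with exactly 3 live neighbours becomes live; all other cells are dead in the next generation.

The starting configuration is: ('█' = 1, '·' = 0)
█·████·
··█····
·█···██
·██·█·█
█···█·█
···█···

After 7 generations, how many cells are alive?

9

0) █·████·
··█····
·█···██
·██·█·█
█···█·█
···█···
1) ·██·█··
█·█····
·█·█·██
·████··
███·█·█
███····
2) ·······
█···███
·····██
·······
····███
·····██
3) █···█··
█···█··
█···█··
····█··
····█·█
····█·█
4) █··██·█
██·████
···███·
···██··
···██··
█··██·█
5) ·······
·█·····
█······
··█····
··█····
█·█···█
6) ██·····
·······
·█·····
·█·····
··██···
·█·····
7) ██·····
██·····
·······
·█·····
·██····
██·····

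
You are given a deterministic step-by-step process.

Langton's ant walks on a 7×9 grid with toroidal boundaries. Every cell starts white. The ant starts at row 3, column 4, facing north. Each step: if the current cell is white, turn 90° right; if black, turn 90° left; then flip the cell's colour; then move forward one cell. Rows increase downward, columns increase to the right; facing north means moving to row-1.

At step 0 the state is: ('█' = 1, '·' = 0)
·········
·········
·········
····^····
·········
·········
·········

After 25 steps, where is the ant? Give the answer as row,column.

k=0  ·········
·········
·········
····^····
·········
·········
·········
k=1  ·········
·········
·········
····█>···
·········
·········
·········
k=2  ·········
·········
·········
····██···
·····v···
·········
·········
k=3  ·········
·········
·········
····██···
····<█···
·········
·········
k=4  ·········
·········
·········
····^█···
····██···
·········
·········
k=5  ·········
·········
·········
···<·█···
····██···
·········
·········
k=6  ·········
·········
···^·····
···█·█···
····██···
·········
·········
k=7  ·········
·········
···█>····
···█·█···
····██···
·········
·········
k=8  ·········
·········
···██····
···█v█···
····██···
·········
·········
k=9  ·········
·········
···██····
···<██···
····██···
·········
·········
k=10  ·········
·········
···██····
····██···
···v██···
·········
·········
k=11  ·········
·········
···██····
····██···
··<███···
·········
·········
k=12  ·········
·········
···██····
··^·██···
··████···
·········
·········
k=13  ·········
·········
···██····
··█>██···
··████···
·········
·········
k=14  ·········
·········
···██····
··████···
··█v██···
·········
·········
k=15  ·········
·········
···██····
··████···
··█·>█···
·········
·········
k=16  ·········
·········
···██····
··██^█···
··█··█···
·········
·········
k=17  ·········
·········
···██····
··█<·█···
··█··█···
·········
·········
k=18  ·········
·········
···██····
··█··█···
··█v·█···
·········
·········
k=19  ·········
·········
···██····
··█··█···
··<█·█···
·········
·········
k=20  ·········
·········
···██····
··█··█···
···█·█···
··v······
·········
k=21  ·········
·········
···██····
··█··█···
···█·█···
·<█······
·········
k=22  ·········
·········
···██····
··█··█···
·^·█·█···
·██······
·········
k=23  ·········
·········
···██····
··█··█···
·█>█·█···
·██······
·········
k=24  ·········
·········
···██····
··█··█···
·███·█···
·█v······
·········
k=25  ·········
·········
···██····
··█··█···
·███·█···
·█·>·····
·········

5,3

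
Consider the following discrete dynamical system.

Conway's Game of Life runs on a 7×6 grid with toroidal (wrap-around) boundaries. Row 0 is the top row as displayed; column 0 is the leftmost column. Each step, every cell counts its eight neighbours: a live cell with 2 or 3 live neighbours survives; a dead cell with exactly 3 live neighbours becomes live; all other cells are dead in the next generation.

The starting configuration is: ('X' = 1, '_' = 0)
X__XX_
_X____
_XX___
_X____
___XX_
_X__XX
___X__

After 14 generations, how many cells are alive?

t=0: X__XX_
_X____
_XX___
_X____
___XX_
_X__XX
___X__
t=1: __XXX_
XX_X__
XXX___
_X_X__
X_XXXX
__X__X
X_XX__
t=2: X___XX
X___XX
___X__
______
X____X
______
_____X
t=3: ______
X__X__
____XX
______
______
X____X
X___XX
t=4: X___X_
____XX
____XX
______
______
X___X_
X___X_
t=5: X__XX_
X__X__
____XX
______
______
______
XX_XX_
t=6: X_____
X__X__
____XX
______
______
______
XXXXX_
t=7: X___X_
X___X_
____XX
______
______
_XXX__
XXXX_X
t=8: __X_X_
X__XX_
____XX
______
__X___
___XX_
_____X
t=9: ____X_
______
___XXX
______
___X__
___XX_
_____X
t=10: ______
___X_X
____X_
___X__
___XX_
___XX_
___X_X
t=11: ______
____X_
___XX_
___X__
__X___
__X__X
___X__
t=12: ______
___XX_
___XX_
__XXX_
__XX__
__XX__
______
t=13: ______
___XX_
_____X
______
_X____
__XX__
______
t=14: ______
____X_
____X_
______
__X___
__X___
______

4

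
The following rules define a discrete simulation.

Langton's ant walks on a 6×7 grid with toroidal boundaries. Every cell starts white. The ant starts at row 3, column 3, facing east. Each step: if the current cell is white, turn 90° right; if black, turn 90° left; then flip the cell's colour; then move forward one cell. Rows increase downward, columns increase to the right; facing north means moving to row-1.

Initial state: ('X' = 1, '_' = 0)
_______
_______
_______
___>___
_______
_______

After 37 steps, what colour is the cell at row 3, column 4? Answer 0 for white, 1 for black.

1

k=0  _______
_______
_______
___>___
_______
_______
k=1  _______
_______
_______
___X___
___v___
_______
k=2  _______
_______
_______
___X___
__<X___
_______
k=3  _______
_______
_______
__^X___
__XX___
_______
k=4  _______
_______
_______
__X>___
__XX___
_______
k=5  _______
_______
___^___
__X____
__XX___
_______
k=6  _______
_______
___X>__
__X____
__XX___
_______
k=7  _______
_______
___XX__
__X_v__
__XX___
_______
k=8  _______
_______
___XX__
__X<X__
__XX___
_______
k=9  _______
_______
___^X__
__XXX__
__XX___
_______
k=10  _______
_______
__<_X__
__XXX__
__XX___
_______
k=11  _______
__^____
__X_X__
__XXX__
__XX___
_______
k=12  _______
__X>___
__X_X__
__XXX__
__XX___
_______
k=13  _______
__XX___
__XvX__
__XXX__
__XX___
_______
k=14  _______
__XX___
__<XX__
__XXX__
__XX___
_______
k=15  _______
__XX___
___XX__
__vXX__
__XX___
_______
k=16  _______
__XX___
___XX__
___>X__
__XX___
_______
k=17  _______
__XX___
___^X__
____X__
__XX___
_______
k=18  _______
__XX___
__<_X__
____X__
__XX___
_______
k=19  _______
__^X___
__X_X__
____X__
__XX___
_______
k=20  _______
_<_X___
__X_X__
____X__
__XX___
_______
k=21  _^_____
_X_X___
__X_X__
____X__
__XX___
_______
k=22  _X>____
_X_X___
__X_X__
____X__
__XX___
_______
k=23  _XX____
_XvX___
__X_X__
____X__
__XX___
_______
k=24  _XX____
_<XX___
__X_X__
____X__
__XX___
_______
k=25  _XX____
__XX___
_vX_X__
____X__
__XX___
_______
k=26  _XX____
__XX___
<XX_X__
____X__
__XX___
_______
k=27  _XX____
^_XX___
XXX_X__
____X__
__XX___
_______
k=28  _XX____
X>XX___
XXX_X__
____X__
__XX___
_______
k=29  _XX____
XXXX___
XvX_X__
____X__
__XX___
_______
k=30  _XX____
XXXX___
X_>_X__
____X__
__XX___
_______
k=31  _XX____
XX^X___
X___X__
____X__
__XX___
_______
k=32  _XX____
X<_X___
X___X__
____X__
__XX___
_______
k=33  _XX____
X__X___
Xv__X__
____X__
__XX___
_______
k=34  _XX____
X__X___
<X__X__
____X__
__XX___
_______
k=35  _XX____
X__X___
_X__X__
v___X__
__XX___
_______
k=36  _XX____
X__X___
_X__X__
X___X_<
__XX___
_______
k=37  _XX____
X__X___
_X__X_^
X___X_X
__XX___
_______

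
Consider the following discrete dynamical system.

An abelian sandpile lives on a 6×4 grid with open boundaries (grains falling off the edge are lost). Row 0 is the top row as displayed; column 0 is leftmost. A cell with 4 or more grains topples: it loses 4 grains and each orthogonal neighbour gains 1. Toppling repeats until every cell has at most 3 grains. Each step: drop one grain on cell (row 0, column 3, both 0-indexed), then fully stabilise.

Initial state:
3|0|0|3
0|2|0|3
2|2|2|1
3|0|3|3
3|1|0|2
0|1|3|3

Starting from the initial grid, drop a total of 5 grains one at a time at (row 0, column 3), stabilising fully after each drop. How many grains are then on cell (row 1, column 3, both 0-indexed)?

k=0  3|0|0|3
0|2|0|3
2|2|2|1
3|0|3|3
3|1|0|2
0|1|3|3
k=1  3|0|1|1
0|2|1|0
2|2|2|2
3|0|3|3
3|1|0|2
0|1|3|3
k=2  3|0|1|2
0|2|1|0
2|2|2|2
3|0|3|3
3|1|0|2
0|1|3|3
k=3  3|0|1|3
0|2|1|0
2|2|2|2
3|0|3|3
3|1|0|2
0|1|3|3
k=4  3|0|2|0
0|2|1|1
2|2|2|2
3|0|3|3
3|1|0|2
0|1|3|3
k=5  3|0|2|1
0|2|1|1
2|2|2|2
3|0|3|3
3|1|0|2
0|1|3|3

1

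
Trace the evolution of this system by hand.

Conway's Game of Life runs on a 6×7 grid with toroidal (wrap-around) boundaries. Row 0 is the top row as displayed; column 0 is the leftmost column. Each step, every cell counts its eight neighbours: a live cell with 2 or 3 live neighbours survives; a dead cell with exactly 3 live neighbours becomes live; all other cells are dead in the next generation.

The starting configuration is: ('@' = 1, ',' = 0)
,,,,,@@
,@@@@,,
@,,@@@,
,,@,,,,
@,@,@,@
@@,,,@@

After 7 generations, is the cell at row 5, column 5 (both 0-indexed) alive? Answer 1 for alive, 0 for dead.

gen 0: ,,,,,@@
,@@@@,,
@,,@@@,
,,@,,,,
@,@,@,@
@@,,,@@
gen 1: ,,,@,,,
@@@,,,,
,,,,,@,
@,@,,,,
,,@@,,,
,@,,@,,
gen 2: @,,@,,,
,@@,,,,
@,@,,,@
,@@@,,,
,,@@,,,
,,,,@,,
gen 3: ,@@@,,,
,,@@,,@
@,,,,,,
@,,,,,,
,@,,@,,
,,@,@,,
gen 4: ,@,,@,,
@,,@,,,
@@,,,,@
@@,,,,,
,@,@,,,
,,,,@,,
gen 5: ,,,@@,,
,,@,,,@
,,@,,,@
,,,,,,@
@@@,,,,
,,@@@,,
gen 6: ,,,,@@,
,,@,,@,
@,,,,@@
,,@,,,@
@@@,,,,
,,,,@,,
gen 7: ,,,@@@,
,,,,,,,
@@,,,@,
,,@,,@,
@@@@,,,
,@,@@@,

1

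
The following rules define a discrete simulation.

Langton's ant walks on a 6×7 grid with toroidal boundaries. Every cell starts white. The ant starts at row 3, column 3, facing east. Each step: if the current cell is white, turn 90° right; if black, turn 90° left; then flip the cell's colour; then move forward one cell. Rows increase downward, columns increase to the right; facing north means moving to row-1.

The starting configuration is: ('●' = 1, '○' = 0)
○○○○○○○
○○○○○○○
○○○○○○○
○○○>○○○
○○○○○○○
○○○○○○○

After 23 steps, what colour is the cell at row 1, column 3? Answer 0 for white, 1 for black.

0) ○○○○○○○
○○○○○○○
○○○○○○○
○○○>○○○
○○○○○○○
○○○○○○○
1) ○○○○○○○
○○○○○○○
○○○○○○○
○○○●○○○
○○○v○○○
○○○○○○○
2) ○○○○○○○
○○○○○○○
○○○○○○○
○○○●○○○
○○<●○○○
○○○○○○○
3) ○○○○○○○
○○○○○○○
○○○○○○○
○○^●○○○
○○●●○○○
○○○○○○○
4) ○○○○○○○
○○○○○○○
○○○○○○○
○○●>○○○
○○●●○○○
○○○○○○○
5) ○○○○○○○
○○○○○○○
○○○^○○○
○○●○○○○
○○●●○○○
○○○○○○○
6) ○○○○○○○
○○○○○○○
○○○●>○○
○○●○○○○
○○●●○○○
○○○○○○○
7) ○○○○○○○
○○○○○○○
○○○●●○○
○○●○v○○
○○●●○○○
○○○○○○○
8) ○○○○○○○
○○○○○○○
○○○●●○○
○○●<●○○
○○●●○○○
○○○○○○○
9) ○○○○○○○
○○○○○○○
○○○^●○○
○○●●●○○
○○●●○○○
○○○○○○○
10) ○○○○○○○
○○○○○○○
○○<○●○○
○○●●●○○
○○●●○○○
○○○○○○○
11) ○○○○○○○
○○^○○○○
○○●○●○○
○○●●●○○
○○●●○○○
○○○○○○○
12) ○○○○○○○
○○●>○○○
○○●○●○○
○○●●●○○
○○●●○○○
○○○○○○○
13) ○○○○○○○
○○●●○○○
○○●v●○○
○○●●●○○
○○●●○○○
○○○○○○○
14) ○○○○○○○
○○●●○○○
○○<●●○○
○○●●●○○
○○●●○○○
○○○○○○○
15) ○○○○○○○
○○●●○○○
○○○●●○○
○○v●●○○
○○●●○○○
○○○○○○○
16) ○○○○○○○
○○●●○○○
○○○●●○○
○○○>●○○
○○●●○○○
○○○○○○○
17) ○○○○○○○
○○●●○○○
○○○^●○○
○○○○●○○
○○●●○○○
○○○○○○○
18) ○○○○○○○
○○●●○○○
○○<○●○○
○○○○●○○
○○●●○○○
○○○○○○○
19) ○○○○○○○
○○^●○○○
○○●○●○○
○○○○●○○
○○●●○○○
○○○○○○○
20) ○○○○○○○
○<○●○○○
○○●○●○○
○○○○●○○
○○●●○○○
○○○○○○○
21) ○^○○○○○
○●○●○○○
○○●○●○○
○○○○●○○
○○●●○○○
○○○○○○○
22) ○●>○○○○
○●○●○○○
○○●○●○○
○○○○●○○
○○●●○○○
○○○○○○○
23) ○●●○○○○
○●v●○○○
○○●○●○○
○○○○●○○
○○●●○○○
○○○○○○○

1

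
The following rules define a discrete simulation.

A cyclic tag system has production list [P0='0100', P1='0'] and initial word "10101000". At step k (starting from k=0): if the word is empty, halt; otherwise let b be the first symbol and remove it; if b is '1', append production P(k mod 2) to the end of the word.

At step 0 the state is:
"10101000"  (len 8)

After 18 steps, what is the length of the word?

5

gen 0: "10101000"  (len 8)
gen 1: "01010000100"  (len 11)
gen 2: "1010000100"  (len 10)
gen 3: "0100001000100"  (len 13)
gen 4: "100001000100"  (len 12)
gen 5: "000010001000100"  (len 15)
gen 6: "00010001000100"  (len 14)
gen 7: "0010001000100"  (len 13)
gen 8: "010001000100"  (len 12)
gen 9: "10001000100"  (len 11)
gen 10: "00010001000"  (len 11)
gen 11: "0010001000"  (len 10)
gen 12: "010001000"  (len 9)
gen 13: "10001000"  (len 8)
gen 14: "00010000"  (len 8)
gen 15: "0010000"  (len 7)
gen 16: "010000"  (len 6)
gen 17: "10000"  (len 5)
gen 18: "00000"  (len 5)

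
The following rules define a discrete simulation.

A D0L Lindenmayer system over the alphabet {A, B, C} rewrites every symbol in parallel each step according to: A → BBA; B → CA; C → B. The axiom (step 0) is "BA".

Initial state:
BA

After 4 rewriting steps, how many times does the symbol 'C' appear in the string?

gen 0: BA
gen 1: CABBA
gen 2: BBBACACABBA
gen 3: CACACABBABBBABBBACACABBA
gen 4: BBBABBBABBBACACABBACACACABBACACACABBABBBABBBACACABBA

10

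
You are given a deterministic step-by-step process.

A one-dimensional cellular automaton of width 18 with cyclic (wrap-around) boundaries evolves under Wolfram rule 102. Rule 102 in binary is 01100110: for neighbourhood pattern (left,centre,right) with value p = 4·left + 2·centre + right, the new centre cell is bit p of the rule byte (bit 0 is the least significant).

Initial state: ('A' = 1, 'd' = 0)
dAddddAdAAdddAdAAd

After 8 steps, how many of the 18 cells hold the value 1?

step 0: dAddddAdAAdddAdAAd
step 1: AAdddAAAdAddAAAdAd
step 2: dAddAddAAAdAddAAAA
step 3: AAdAAdAddAAAdAdddA
step 4: dAAdAAAdAddAAAddAd
step 5: AdAAddAAAdAddAdAAd
step 6: AAdAdAddAAAdAAAdAA
step 7: dAAAAAdAddAAddAAdd
step 8: AddddAAAdAdAdAdAdd

8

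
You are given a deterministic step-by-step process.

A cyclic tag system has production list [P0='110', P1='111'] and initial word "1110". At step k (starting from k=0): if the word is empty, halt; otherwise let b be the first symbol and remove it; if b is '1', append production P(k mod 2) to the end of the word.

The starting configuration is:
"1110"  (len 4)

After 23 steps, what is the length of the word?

step 0: "1110"  (len 4)
step 1: "110110"  (len 6)
step 2: "10110111"  (len 8)
step 3: "0110111110"  (len 10)
step 4: "110111110"  (len 9)
step 5: "10111110110"  (len 11)
step 6: "0111110110111"  (len 13)
step 7: "111110110111"  (len 12)
step 8: "11110110111111"  (len 14)
step 9: "1110110111111110"  (len 16)
step 10: "110110111111110111"  (len 18)
step 11: "10110111111110111110"  (len 20)
step 12: "0110111111110111110111"  (len 22)
step 13: "110111111110111110111"  (len 21)
step 14: "10111111110111110111111"  (len 23)
step 15: "0111111110111110111111110"  (len 25)
step 16: "111111110111110111111110"  (len 24)
step 17: "11111110111110111111110110"  (len 26)
step 18: "1111110111110111111110110111"  (len 28)
step 19: "111110111110111111110110111110"  (len 30)
step 20: "11110111110111111110110111110111"  (len 32)
step 21: "1110111110111111110110111110111110"  (len 34)
step 22: "110111110111111110110111110111110111"  (len 36)
step 23: "10111110111111110110111110111110111110"  (len 38)

38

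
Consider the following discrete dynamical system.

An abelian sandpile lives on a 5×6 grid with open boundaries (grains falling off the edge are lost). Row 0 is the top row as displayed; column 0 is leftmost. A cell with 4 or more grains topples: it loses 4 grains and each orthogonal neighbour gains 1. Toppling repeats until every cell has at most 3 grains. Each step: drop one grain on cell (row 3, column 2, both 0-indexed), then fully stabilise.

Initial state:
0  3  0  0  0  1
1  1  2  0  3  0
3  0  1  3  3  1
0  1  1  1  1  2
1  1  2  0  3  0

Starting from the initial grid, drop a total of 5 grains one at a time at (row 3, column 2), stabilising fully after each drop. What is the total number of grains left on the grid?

0) 0  3  0  0  0  1
1  1  2  0  3  0
3  0  1  3  3  1
0  1  1  1  1  2
1  1  2  0  3  0
1) 0  3  0  0  0  1
1  1  2  0  3  0
3  0  1  3  3  1
0  1  2  1  1  2
1  1  2  0  3  0
2) 0  3  0  0  0  1
1  1  2  0  3  0
3  0  1  3  3  1
0  1  3  1  1  2
1  1  2  0  3  0
3) 0  3  0  0  0  1
1  1  2  0  3  0
3  0  2  3  3  1
0  2  0  2  1  2
1  1  3  0  3  0
4) 0  3  0  0  0  1
1  1  2  0  3  0
3  0  2  3  3  1
0  2  1  2  1  2
1  1  3  0  3  0
5) 0  3  0  0  0  1
1  1  2  0  3  0
3  0  2  3  3  1
0  2  2  2  1  2
1  1  3  0  3  0

40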